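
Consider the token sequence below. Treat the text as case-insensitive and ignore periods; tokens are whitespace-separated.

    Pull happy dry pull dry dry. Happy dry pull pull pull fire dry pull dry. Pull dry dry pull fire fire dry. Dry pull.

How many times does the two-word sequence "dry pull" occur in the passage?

6

Scanning the 23 overlapping bigram windows for "dry pull":
  position 3–4: dry pull
  position 8–9: dry pull
  position 13–14: dry pull
  position 15–16: dry pull
  position 18–19: dry pull
  position 23–24: dry pull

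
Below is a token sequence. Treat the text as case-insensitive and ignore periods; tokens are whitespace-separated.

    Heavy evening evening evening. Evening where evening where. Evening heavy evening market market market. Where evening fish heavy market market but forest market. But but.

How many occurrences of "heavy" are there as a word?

Scanning the 25 tokens for "heavy":
  position 1: heavy
  position 10: heavy
  position 18: heavy

3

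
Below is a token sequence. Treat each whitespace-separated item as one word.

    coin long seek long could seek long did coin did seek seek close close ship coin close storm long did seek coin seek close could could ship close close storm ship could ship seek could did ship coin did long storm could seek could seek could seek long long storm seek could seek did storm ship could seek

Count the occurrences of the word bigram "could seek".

Scanning the 57 overlapping bigram windows for "could seek":
  position 5–6: could seek
  position 42–43: could seek
  position 44–45: could seek
  position 46–47: could seek
  position 52–53: could seek
  position 57–58: could seek

6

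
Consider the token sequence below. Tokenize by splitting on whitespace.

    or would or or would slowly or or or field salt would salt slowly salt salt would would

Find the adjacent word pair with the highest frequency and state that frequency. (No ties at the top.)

"or or", 3 times

Bigram frequencies (highest first):
  or or: 3
  or would: 2
  salt would: 2
  would or: 1
  would slowly: 1
  slowly or: 1
  … (7 more, each ≤ 1)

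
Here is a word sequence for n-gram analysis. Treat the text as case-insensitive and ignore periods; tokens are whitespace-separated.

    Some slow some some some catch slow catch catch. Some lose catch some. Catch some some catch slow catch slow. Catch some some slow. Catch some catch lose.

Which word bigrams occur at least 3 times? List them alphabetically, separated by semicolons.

Bigram counts meeting the condition (at least 3 times):
  catch slow: 3
  catch some: 5
  slow catch: 4
  some catch: 4
  some some: 4

catch slow; catch some; slow catch; some catch; some some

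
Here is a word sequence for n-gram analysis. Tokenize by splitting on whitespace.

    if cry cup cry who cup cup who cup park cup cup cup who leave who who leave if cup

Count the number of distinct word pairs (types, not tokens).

20 tokens → 19 bigram windows in total.
Repeated bigrams (each contributes count−1 duplicates):
  cup cup: 3
  cup who: 2
  who cup: 2
  who leave: 2
5 duplicate windows → 19 − 5 = 14 distinct.

14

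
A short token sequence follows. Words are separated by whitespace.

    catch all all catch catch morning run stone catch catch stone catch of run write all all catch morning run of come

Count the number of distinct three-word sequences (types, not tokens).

18

22 tokens → 20 trigram windows in total.
Repeated trigrams (each contributes count−1 duplicates):
  all all catch: 2
  catch morning run: 2
2 duplicate windows → 20 − 2 = 18 distinct.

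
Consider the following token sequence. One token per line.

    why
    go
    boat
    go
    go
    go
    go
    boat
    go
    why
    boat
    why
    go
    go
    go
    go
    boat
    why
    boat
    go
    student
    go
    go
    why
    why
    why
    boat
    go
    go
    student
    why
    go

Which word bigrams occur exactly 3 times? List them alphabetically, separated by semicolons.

go boat; why boat; why go

Bigram counts meeting the condition (exactly 3 times):
  go boat: 3
  why boat: 3
  why go: 3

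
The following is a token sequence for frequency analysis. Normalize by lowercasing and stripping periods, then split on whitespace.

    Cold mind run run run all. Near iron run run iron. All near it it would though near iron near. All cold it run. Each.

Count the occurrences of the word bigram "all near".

Scanning the 24 overlapping bigram windows for "all near":
  position 6–7: all near
  position 12–13: all near

2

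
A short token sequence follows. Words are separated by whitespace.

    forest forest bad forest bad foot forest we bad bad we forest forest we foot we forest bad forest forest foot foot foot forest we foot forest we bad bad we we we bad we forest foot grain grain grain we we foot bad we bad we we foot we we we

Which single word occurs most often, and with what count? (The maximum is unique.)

Unigram frequencies (highest first):
  we: 18
  forest: 12
  bad: 10
  foot: 9
  grain: 3

"we", 18 times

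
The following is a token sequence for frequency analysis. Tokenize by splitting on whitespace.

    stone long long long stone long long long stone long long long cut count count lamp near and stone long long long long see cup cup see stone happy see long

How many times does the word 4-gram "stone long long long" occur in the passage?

Scanning the 28 overlapping 4-gram windows for "stone long long long":
  position 1–4: stone long long long
  position 5–8: stone long long long
  position 9–12: stone long long long
  position 19–22: stone long long long

4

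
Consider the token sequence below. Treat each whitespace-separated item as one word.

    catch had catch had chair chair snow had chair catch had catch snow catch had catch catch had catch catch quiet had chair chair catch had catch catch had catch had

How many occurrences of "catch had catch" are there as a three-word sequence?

Scanning the 29 overlapping trigram windows for "catch had catch":
  position 1–3: catch had catch
  position 10–12: catch had catch
  position 14–16: catch had catch
  position 17–19: catch had catch
  position 25–27: catch had catch
  position 28–30: catch had catch

6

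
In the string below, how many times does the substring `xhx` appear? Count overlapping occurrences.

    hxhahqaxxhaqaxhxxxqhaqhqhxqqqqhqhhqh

1

Sliding a length-3 window over the 36 characters (34 positions):
  position 14–16: xhx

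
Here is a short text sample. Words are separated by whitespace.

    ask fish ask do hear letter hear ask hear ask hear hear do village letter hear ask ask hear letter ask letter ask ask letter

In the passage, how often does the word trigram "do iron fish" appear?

0

Scanning the 23 overlapping trigram windows for "do iron fish":
  (none found)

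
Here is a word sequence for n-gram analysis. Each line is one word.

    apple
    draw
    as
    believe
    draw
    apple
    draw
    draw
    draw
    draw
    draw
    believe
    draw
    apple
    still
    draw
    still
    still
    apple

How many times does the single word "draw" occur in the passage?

9

Scanning the 19 tokens for "draw":
  position 2: draw
  position 5: draw
  position 7: draw
  position 8: draw
  position 9: draw
  position 10: draw
  position 11: draw
  position 13: draw
  position 16: draw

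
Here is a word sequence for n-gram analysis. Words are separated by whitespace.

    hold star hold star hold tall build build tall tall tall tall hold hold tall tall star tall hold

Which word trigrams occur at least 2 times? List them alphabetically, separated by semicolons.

hold star hold; tall tall tall

Trigram counts meeting the condition (at least 2 times):
  hold star hold: 2
  tall tall tall: 2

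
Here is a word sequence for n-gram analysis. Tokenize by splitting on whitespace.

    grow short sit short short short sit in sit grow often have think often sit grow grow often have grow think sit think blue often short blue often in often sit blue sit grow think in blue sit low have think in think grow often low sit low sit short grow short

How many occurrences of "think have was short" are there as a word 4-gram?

Scanning the 49 overlapping 4-gram windows for "think have was short":
  (none found)

0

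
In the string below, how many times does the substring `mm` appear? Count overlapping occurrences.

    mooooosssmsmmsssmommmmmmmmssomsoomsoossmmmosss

10

Sliding a length-2 window over the 46 characters (45 positions):
  position 12–13: mm
  position 19–20: mm
  position 20–21: mm
  position 21–22: mm
  position 22–23: mm
  position 23–24: mm
  position 24–25: mm
  position 25–26: mm
  position 40–41: mm
  position 41–42: mm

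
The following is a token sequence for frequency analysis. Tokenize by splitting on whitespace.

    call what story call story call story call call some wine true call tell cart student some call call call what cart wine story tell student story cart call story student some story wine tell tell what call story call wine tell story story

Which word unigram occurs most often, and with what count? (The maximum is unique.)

Unigram frequencies (highest first):
  call: 12
  story: 10
  tell: 5
  wine: 4
  what: 3
  some: 3
  … (3 more, each ≤ 3)

"call", 12 times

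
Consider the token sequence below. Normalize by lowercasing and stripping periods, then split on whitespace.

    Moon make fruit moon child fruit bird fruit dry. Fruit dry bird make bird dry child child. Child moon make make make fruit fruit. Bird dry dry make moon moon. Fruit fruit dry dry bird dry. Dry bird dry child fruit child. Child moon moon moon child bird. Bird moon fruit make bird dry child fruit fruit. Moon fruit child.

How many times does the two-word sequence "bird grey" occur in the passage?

Scanning the 59 overlapping bigram windows for "bird grey":
  (none found)

0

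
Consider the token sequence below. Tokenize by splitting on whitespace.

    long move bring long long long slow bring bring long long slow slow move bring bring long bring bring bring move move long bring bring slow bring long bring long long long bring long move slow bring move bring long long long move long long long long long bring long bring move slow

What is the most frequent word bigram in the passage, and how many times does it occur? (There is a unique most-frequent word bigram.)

"long long", 11 times

Bigram frequencies (highest first):
  long long: 11
  bring long: 8
  long bring: 6
  bring bring: 5
  long move: 3
  move bring: 3
  … (9 more, each ≤ 3)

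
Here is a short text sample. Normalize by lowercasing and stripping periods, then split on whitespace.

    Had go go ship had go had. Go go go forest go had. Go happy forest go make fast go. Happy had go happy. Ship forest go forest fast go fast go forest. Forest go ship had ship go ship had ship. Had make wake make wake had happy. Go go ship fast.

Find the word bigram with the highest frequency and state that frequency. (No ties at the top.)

"had go", 5 times

Bigram frequencies (highest first):
  had go: 5
  go go: 4
  go ship: 4
  ship had: 4
  forest go: 4
  go forest: 3
  … (21 more, each ≤ 3)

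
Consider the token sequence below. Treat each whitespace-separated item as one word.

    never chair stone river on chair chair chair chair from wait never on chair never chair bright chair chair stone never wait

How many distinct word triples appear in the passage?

22 tokens → 20 trigram windows in total.
Repeated trigrams (each contributes count−1 duplicates):
  chair chair chair: 2
1 duplicate windows → 20 − 1 = 19 distinct.

19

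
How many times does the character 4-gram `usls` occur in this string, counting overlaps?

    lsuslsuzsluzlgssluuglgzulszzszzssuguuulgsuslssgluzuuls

2

Sliding a length-4 window over the 54 characters (51 positions):
  position 3–6: usls
  position 42–45: usls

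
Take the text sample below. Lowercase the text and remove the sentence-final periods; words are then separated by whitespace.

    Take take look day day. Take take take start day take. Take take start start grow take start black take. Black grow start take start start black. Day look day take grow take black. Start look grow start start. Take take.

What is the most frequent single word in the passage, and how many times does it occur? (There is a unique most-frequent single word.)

"take", 15 times

Unigram frequencies (highest first):
  take: 15
  start: 10
  day: 5
  grow: 4
  black: 4
  look: 3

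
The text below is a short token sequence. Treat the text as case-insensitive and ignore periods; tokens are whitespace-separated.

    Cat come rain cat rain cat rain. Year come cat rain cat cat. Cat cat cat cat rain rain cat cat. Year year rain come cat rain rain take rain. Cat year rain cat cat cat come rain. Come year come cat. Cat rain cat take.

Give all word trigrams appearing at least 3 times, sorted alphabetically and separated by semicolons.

Trigram counts meeting the condition (at least 3 times):
  cat cat cat: 5
  cat rain cat: 3
  rain cat cat: 3

cat cat cat; cat rain cat; rain cat cat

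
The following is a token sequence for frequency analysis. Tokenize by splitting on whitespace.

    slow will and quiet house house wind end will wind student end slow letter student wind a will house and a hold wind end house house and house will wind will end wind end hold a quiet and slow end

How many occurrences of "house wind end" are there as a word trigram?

1

Scanning the 38 overlapping trigram windows for "house wind end":
  position 6–8: house wind end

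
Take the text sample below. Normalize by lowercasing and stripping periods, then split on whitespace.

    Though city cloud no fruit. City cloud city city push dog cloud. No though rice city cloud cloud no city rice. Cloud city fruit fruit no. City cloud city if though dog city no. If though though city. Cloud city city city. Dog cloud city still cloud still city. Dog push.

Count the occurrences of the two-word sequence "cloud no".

3

Scanning the 50 overlapping bigram windows for "cloud no":
  position 3–4: cloud no
  position 12–13: cloud no
  position 18–19: cloud no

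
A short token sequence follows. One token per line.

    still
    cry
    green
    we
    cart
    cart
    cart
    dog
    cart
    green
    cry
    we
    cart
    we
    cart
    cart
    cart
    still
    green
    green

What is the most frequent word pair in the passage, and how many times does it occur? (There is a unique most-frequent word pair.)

"cart cart", 4 times

Bigram frequencies (highest first):
  cart cart: 4
  we cart: 3
  still cry: 1
  cry green: 1
  green we: 1
  cart dog: 1
  … (8 more, each ≤ 1)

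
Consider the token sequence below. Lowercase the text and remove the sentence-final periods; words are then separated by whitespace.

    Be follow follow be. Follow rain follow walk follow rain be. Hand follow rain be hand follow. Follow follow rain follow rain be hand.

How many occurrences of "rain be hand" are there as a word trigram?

3

Scanning the 22 overlapping trigram windows for "rain be hand":
  position 10–12: rain be hand
  position 14–16: rain be hand
  position 22–24: rain be hand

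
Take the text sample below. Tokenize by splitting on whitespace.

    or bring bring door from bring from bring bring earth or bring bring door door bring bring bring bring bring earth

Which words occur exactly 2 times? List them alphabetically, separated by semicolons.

Unigram counts meeting the condition (exactly 2 times):
  earth: 2
  from: 2
  or: 2

earth; from; or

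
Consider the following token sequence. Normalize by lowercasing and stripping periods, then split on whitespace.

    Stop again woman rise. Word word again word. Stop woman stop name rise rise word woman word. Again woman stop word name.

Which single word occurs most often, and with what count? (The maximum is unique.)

"word", 6 times

Unigram frequencies (highest first):
  word: 6
  stop: 4
  woman: 4
  again: 3
  rise: 3
  name: 2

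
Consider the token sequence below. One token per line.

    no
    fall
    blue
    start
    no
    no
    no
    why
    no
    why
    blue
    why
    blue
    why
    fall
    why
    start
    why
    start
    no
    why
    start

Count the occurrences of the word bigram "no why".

Scanning the 21 overlapping bigram windows for "no why":
  position 7–8: no why
  position 9–10: no why
  position 20–21: no why

3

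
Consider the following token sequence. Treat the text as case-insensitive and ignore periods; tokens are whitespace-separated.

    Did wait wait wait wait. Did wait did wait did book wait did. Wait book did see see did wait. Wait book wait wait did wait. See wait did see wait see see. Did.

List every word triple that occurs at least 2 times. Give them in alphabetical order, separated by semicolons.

Trigram counts meeting the condition (at least 2 times):
  did wait did: 2
  did wait wait: 2
  see see did: 2
  wait did wait: 4
  wait wait did: 2
  wait wait wait: 2

did wait did; did wait wait; see see did; wait did wait; wait wait did; wait wait wait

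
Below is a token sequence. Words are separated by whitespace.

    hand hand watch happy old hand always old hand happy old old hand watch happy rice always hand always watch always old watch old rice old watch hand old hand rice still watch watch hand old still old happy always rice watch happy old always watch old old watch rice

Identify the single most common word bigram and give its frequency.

"old hand", 4 times

Bigram frequencies (highest first):
  old hand: 4
  watch happy: 3
  happy old: 3
  old watch: 3
  hand watch: 2
  hand always: 2
  … (26 more, each ≤ 2)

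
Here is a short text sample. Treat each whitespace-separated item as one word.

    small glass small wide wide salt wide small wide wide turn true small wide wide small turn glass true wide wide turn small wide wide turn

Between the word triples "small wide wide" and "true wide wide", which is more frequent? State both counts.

"small wide wide": 4 occurrences
"true wide wide": 1 occurrence

"small wide wide" (4 vs 1)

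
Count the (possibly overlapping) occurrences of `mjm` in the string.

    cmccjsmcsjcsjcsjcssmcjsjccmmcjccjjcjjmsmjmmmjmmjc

2

Sliding a length-3 window over the 49 characters (47 positions):
  position 40–42: mjm
  position 44–46: mjm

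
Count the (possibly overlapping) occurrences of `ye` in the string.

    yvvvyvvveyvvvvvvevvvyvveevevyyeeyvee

Sliding a length-2 window over the 36 characters (35 positions):
  position 30–31: ye

1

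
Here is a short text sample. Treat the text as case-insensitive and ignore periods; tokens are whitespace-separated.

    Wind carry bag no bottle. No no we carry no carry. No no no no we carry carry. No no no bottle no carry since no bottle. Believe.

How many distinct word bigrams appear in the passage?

14

28 tokens → 27 bigram windows in total.
Repeated bigrams (each contributes count−1 duplicates):
  no no: 6
  carry no: 3
  no bottle: 3
  bottle no: 2
  no carry: 2
  no we: 2
  we carry: 2
13 duplicate windows → 27 − 13 = 14 distinct.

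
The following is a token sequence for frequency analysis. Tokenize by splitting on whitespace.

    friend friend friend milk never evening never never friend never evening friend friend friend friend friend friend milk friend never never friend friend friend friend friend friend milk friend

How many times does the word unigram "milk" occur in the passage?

3

Scanning the 29 tokens for "milk":
  position 4: milk
  position 18: milk
  position 28: milk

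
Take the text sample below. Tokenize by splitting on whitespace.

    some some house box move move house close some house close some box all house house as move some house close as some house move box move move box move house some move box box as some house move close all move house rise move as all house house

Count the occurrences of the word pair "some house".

Scanning the 48 overlapping bigram windows for "some house":
  position 2–3: some house
  position 9–10: some house
  position 19–20: some house
  position 23–24: some house
  position 37–38: some house

5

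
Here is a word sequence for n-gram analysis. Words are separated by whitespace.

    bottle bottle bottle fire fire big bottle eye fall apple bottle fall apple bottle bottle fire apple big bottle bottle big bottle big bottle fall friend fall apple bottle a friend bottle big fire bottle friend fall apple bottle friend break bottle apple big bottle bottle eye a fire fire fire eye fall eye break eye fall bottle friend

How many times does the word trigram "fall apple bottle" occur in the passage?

4

Scanning the 57 overlapping trigram windows for "fall apple bottle":
  position 9–11: fall apple bottle
  position 12–14: fall apple bottle
  position 27–29: fall apple bottle
  position 37–39: fall apple bottle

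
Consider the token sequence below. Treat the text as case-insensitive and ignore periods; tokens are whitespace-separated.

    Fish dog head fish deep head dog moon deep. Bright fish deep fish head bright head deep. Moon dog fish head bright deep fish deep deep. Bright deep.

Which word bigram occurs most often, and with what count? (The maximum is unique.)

"fish deep", 3 times

Bigram frequencies (highest first):
  fish deep: 3
  deep bright: 2
  deep fish: 2
  fish head: 2
  head bright: 2
  bright deep: 2
  … (14 more, each ≤ 1)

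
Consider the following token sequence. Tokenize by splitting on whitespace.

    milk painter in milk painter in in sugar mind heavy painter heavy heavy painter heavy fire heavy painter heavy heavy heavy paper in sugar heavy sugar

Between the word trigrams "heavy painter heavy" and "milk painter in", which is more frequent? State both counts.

"heavy painter heavy": 3 occurrences
"milk painter in": 2 occurrences

"heavy painter heavy" (3 vs 2)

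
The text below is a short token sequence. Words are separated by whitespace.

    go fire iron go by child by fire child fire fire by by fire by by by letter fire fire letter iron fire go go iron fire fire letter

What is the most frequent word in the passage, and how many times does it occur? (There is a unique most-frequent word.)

Unigram frequencies (highest first):
  fire: 10
  by: 7
  go: 4
  iron: 3
  letter: 3
  child: 2

"fire", 10 times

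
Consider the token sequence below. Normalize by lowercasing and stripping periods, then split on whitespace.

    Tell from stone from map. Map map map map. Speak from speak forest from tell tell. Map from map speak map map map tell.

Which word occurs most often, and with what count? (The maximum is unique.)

Unigram frequencies (highest first):
  map: 10
  from: 5
  tell: 4
  speak: 3
  stone: 1
  forest: 1

"map", 10 times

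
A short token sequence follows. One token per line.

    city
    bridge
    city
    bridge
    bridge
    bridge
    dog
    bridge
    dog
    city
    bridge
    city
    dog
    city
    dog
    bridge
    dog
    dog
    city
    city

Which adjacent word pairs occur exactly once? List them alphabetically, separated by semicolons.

city city; dog dog

Bigram counts meeting the condition (exactly once):
  city city: 1
  dog dog: 1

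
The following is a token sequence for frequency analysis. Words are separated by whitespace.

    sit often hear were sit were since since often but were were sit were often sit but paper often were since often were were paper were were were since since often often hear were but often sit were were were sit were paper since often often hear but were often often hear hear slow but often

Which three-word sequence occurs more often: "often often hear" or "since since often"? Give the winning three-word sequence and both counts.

"often often hear" (3 vs 2)

"often often hear": 3 occurrences
"since since often": 2 occurrences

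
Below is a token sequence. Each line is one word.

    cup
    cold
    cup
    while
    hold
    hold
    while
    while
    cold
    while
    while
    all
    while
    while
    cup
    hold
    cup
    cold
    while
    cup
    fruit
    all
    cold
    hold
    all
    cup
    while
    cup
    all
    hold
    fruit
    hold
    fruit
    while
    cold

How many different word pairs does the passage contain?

25

35 tokens → 34 bigram windows in total.
Repeated bigrams (each contributes count−1 duplicates):
  while cup: 3
  while while: 3
  cold while: 2
  cup cold: 2
  cup while: 2
  hold fruit: 2
  while cold: 2
9 duplicate windows → 34 − 9 = 25 distinct.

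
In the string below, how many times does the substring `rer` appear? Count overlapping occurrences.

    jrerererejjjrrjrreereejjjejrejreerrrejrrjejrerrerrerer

Sliding a length-3 window over the 54 characters (52 positions):
  position 2–4: rer
  position 4–6: rer
  position 6–8: rer
  position 44–46: rer
  position 47–49: rer
  position 50–52: rer
  position 52–54: rer

7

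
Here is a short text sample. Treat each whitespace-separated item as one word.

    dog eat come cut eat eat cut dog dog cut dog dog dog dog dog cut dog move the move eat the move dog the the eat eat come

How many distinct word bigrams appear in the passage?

18

29 tokens → 28 bigram windows in total.
Repeated bigrams (each contributes count−1 duplicates):
  dog dog: 5
  cut dog: 3
  dog cut: 2
  eat come: 2
  eat eat: 2
  the move: 2
10 duplicate windows → 28 − 10 = 18 distinct.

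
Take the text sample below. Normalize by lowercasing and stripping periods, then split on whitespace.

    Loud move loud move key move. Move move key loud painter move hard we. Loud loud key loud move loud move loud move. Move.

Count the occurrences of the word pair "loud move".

Scanning the 23 overlapping bigram windows for "loud move":
  position 1–2: loud move
  position 3–4: loud move
  position 18–19: loud move
  position 20–21: loud move
  position 22–23: loud move

5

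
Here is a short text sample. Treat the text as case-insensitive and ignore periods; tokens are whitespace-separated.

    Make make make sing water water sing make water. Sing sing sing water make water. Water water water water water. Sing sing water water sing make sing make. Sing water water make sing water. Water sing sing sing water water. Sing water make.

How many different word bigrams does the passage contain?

9

43 tokens → 42 bigram windows in total.
Repeated bigrams (each contributes count−1 duplicates):
  water water: 10
  sing water: 7
  water sing: 6
  sing sing: 5
  make sing: 4
  sing make: 3
  water make: 3
  make make: 2
  … (1 more repeated)
33 duplicate windows → 42 − 33 = 9 distinct.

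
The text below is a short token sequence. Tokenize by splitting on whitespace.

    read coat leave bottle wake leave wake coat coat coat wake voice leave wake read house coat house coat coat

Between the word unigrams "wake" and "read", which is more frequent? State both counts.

"wake" (4 vs 2)

"wake": 4 occurrences
"read": 2 occurrences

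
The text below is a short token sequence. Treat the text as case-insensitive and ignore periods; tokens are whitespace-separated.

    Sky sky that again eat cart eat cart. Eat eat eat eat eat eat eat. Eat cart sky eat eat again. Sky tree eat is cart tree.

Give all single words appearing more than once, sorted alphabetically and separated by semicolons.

again; cart; eat; sky; tree

Unigram counts meeting the condition (more than once):
  again: 2
  cart: 4
  eat: 13
  sky: 4
  tree: 2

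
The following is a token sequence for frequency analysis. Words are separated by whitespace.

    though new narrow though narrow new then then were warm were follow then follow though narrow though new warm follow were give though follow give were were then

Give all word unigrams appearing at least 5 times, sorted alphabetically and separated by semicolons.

though; were

Unigram counts meeting the condition (at least 5 times):
  though: 5
  were: 5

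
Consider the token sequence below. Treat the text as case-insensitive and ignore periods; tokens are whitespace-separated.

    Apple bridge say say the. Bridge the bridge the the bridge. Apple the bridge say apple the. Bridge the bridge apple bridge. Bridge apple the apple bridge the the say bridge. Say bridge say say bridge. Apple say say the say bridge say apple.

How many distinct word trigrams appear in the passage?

29

44 tokens → 42 trigram windows in total.
Repeated trigrams (each contributes count−1 duplicates):
  say bridge say: 3
  the bridge the: 3
  apple the bridge: 2
  bridge apple the: 2
  bridge say apple: 2
  bridge say say: 2
  bridge the bridge: 2
  bridge the the: 2
  … (3 more repeated)
13 duplicate windows → 42 − 13 = 29 distinct.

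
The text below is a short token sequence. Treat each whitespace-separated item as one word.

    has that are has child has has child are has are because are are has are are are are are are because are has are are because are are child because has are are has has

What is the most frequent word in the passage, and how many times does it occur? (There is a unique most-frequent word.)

"are", 18 times

Unigram frequencies (highest first):
  are: 18
  has: 10
  because: 4
  child: 3
  that: 1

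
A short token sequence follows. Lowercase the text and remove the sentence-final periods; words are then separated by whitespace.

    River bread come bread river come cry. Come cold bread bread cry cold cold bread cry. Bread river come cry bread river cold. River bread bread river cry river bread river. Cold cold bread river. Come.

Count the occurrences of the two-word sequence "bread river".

Scanning the 35 overlapping bigram windows for "bread river":
  position 4–5: bread river
  position 17–18: bread river
  position 21–22: bread river
  position 26–27: bread river
  position 30–31: bread river
  position 34–35: bread river

6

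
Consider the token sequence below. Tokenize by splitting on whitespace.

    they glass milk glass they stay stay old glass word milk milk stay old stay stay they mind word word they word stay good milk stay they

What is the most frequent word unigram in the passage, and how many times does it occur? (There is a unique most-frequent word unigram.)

Unigram frequencies (highest first):
  stay: 7
  they: 5
  milk: 4
  word: 4
  glass: 3
  old: 2
  … (2 more, each ≤ 1)

"stay", 7 times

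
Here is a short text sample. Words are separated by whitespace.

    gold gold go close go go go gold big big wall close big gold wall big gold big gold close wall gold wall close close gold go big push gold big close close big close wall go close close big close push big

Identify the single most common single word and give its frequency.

"close", 11 times

Unigram frequencies (highest first):
  close: 11
  big: 10
  gold: 9
  go: 6
  wall: 5
  push: 2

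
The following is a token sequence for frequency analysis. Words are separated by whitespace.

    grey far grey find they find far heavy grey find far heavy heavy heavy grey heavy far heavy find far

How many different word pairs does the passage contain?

12

20 tokens → 19 bigram windows in total.
Repeated bigrams (each contributes count−1 duplicates):
  far heavy: 3
  find far: 3
  grey find: 2
  heavy grey: 2
  heavy heavy: 2
7 duplicate windows → 19 − 7 = 12 distinct.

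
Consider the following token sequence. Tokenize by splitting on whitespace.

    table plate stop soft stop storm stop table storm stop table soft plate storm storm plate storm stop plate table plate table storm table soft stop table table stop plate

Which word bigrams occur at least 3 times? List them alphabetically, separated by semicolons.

stop table; storm stop

Bigram counts meeting the condition (at least 3 times):
  stop table: 3
  storm stop: 3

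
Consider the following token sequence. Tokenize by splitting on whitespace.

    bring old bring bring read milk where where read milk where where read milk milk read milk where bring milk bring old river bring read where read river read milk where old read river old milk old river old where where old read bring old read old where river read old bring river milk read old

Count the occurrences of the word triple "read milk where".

4

Scanning the 54 overlapping trigram windows for "read milk where":
  position 5–7: read milk where
  position 9–11: read milk where
  position 16–18: read milk where
  position 29–31: read milk where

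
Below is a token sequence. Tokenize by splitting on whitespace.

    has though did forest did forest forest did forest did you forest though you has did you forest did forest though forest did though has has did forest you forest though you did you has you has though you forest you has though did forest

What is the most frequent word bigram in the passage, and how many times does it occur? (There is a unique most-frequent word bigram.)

"did forest", 6 times

Bigram frequencies (highest first):
  did forest: 6
  forest did: 5
  you forest: 4
  you has: 4
  has though: 3
  did you: 3
  … (12 more, each ≤ 3)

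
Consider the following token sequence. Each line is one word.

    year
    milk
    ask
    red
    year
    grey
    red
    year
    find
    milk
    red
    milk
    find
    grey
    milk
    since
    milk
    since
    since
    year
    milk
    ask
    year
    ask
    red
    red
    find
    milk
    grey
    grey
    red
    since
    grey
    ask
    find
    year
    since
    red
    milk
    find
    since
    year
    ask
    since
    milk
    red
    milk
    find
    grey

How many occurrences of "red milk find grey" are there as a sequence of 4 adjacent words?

2

Scanning the 46 overlapping 4-gram windows for "red milk find grey":
  position 11–14: red milk find grey
  position 46–49: red milk find grey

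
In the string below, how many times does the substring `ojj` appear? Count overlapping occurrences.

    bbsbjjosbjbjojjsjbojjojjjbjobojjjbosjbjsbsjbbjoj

Sliding a length-3 window over the 48 characters (46 positions):
  position 13–15: ojj
  position 19–21: ojj
  position 22–24: ojj
  position 30–32: ojj

4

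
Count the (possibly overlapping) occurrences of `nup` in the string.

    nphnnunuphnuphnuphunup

Sliding a length-3 window over the 22 characters (20 positions):
  position 7–9: nup
  position 11–13: nup
  position 15–17: nup
  position 20–22: nup

4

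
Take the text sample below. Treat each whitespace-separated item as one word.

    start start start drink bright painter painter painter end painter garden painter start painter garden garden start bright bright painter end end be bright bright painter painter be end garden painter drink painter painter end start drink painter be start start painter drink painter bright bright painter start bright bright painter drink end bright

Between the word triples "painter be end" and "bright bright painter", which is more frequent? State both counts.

"bright bright painter" (4 vs 1)

"painter be end": 1 occurrence
"bright bright painter": 4 occurrences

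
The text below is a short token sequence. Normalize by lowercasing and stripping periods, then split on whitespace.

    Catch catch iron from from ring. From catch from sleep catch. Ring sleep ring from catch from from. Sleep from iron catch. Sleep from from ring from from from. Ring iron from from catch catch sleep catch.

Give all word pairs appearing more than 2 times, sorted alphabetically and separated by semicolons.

from catch; from from; from ring; ring from

Bigram counts meeting the condition (more than 2 times):
  from catch: 3
  from from: 6
  from ring: 3
  ring from: 3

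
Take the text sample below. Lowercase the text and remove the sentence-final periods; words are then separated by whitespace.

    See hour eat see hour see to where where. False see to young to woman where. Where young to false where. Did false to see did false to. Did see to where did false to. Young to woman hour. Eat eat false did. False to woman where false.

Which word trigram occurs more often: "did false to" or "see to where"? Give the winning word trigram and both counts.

"did false to": 4 occurrences
"see to where": 2 occurrences

"did false to" (4 vs 2)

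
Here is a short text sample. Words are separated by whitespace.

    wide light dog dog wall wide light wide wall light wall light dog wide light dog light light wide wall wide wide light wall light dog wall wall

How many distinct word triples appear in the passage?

28 tokens → 26 trigram windows in total.
Repeated trigrams (each contributes count−1 duplicates):
  light wall light: 2
  light wide wall: 2
  wall light dog: 2
  wide light dog: 2
4 duplicate windows → 26 − 4 = 22 distinct.

22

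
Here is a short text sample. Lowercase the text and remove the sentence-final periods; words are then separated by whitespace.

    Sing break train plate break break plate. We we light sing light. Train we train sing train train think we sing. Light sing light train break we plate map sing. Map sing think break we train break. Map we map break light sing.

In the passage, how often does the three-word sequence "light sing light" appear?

2

Scanning the 41 overlapping trigram windows for "light sing light":
  position 10–12: light sing light
  position 22–24: light sing light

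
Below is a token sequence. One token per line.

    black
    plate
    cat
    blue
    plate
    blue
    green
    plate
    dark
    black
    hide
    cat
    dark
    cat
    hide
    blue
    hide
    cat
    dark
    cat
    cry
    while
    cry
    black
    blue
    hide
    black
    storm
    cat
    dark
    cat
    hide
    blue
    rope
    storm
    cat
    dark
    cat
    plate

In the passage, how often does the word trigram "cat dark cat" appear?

Scanning the 37 overlapping trigram windows for "cat dark cat":
  position 12–14: cat dark cat
  position 18–20: cat dark cat
  position 29–31: cat dark cat
  position 36–38: cat dark cat

4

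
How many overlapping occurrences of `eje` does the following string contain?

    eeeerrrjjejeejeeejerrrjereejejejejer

7

Sliding a length-3 window over the 36 characters (34 positions):
  position 10–12: eje
  position 13–15: eje
  position 17–19: eje
  position 27–29: eje
  position 29–31: eje
  position 31–33: eje
  position 33–35: eje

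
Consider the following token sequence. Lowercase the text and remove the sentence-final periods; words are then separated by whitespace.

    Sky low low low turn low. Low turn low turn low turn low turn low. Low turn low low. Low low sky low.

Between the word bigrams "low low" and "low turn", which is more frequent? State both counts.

"low low": 7 occurrences
"low turn": 6 occurrences

"low low" (7 vs 6)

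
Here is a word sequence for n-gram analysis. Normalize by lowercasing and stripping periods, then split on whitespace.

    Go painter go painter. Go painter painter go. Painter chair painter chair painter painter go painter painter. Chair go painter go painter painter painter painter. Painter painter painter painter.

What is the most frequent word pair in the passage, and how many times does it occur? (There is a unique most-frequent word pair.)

"painter painter", 10 times

Bigram frequencies (highest first):
  painter painter: 10
  go painter: 7
  painter go: 5
  painter chair: 3
  chair painter: 2
  chair go: 1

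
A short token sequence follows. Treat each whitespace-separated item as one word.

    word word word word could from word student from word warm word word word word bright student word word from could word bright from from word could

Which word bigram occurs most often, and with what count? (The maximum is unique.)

"word word", 7 times

Bigram frequencies (highest first):
  word word: 7
  from word: 3
  word could: 2
  word bright: 2
  could from: 1
  word student: 1
  … (10 more, each ≤ 1)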